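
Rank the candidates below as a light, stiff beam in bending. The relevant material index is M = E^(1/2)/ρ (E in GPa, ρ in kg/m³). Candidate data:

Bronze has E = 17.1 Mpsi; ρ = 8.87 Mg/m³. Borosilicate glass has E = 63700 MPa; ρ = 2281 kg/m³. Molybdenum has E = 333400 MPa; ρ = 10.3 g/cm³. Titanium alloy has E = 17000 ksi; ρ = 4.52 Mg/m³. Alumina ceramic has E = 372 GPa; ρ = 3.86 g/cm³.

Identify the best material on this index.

alumina ceramic

Normalizing units and computing the index:
  bronze: E = 117.9 GPa, ρ = 8870 kg/m³
  borosilicate glass: E = 63.70 GPa, ρ = 2281 kg/m³
  molybdenum: E = 333.4 GPa, ρ = 10300 kg/m³
  titanium alloy: E = 117.2 GPa, ρ = 4520 kg/m³
  alumina ceramic: E = 372.0 GPa, ρ = 3860 kg/m³
  alumina ceramic: M = 5.00×10⁻³
  borosilicate glass: M = 3.50×10⁻³
  titanium alloy: M = 2.40×10⁻³
  molybdenum: M = 1.77×10⁻³
  bronze: M = 1.22×10⁻³
The maximum is for alumina ceramic.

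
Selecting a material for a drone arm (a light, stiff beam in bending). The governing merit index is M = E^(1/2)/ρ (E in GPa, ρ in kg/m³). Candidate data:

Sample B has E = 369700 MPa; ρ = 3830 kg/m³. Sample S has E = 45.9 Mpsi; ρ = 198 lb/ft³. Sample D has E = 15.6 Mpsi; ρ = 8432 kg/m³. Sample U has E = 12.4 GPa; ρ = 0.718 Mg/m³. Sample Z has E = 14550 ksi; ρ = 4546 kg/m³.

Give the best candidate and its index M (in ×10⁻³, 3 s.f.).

sample S, M = 5.61×10⁻³

Convert each candidate to consistent units, then evaluate M:
  sample B: E = 369.7 GPa, ρ = 3830 kg/m³
  sample S: E = 316.5 GPa, ρ = 3172 kg/m³
  sample D: E = 107.6 GPa, ρ = 8432 kg/m³
  sample U: E = 12.40 GPa, ρ = 718.0 kg/m³
  sample Z: E = 100.3 GPa, ρ = 4546 kg/m³
  sample S: M = 5.61×10⁻³
  sample B: M = 5.02×10⁻³
  sample U: M = 4.90×10⁻³
  sample Z: M = 2.20×10⁻³
  sample D: M = 1.23×10⁻³
The maximum is for sample S.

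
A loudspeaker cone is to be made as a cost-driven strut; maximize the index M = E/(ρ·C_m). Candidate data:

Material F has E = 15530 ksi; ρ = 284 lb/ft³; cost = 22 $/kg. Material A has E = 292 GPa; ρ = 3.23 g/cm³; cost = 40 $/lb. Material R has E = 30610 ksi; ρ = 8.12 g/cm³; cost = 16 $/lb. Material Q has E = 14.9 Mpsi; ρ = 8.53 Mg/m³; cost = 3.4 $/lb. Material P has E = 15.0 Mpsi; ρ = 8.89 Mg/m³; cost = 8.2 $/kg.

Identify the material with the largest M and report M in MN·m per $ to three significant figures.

material Q, M = 1.61 MN·m per $

After converting to SI:
  material F: E = 107.1 GPa, ρ = 4549 kg/m³, cost = 22.00 $/kg
  material A: E = 292.0 GPa, ρ = 3230 kg/m³, cost = 88.18 $/kg
  material R: E = 211.0 GPa, ρ = 8120 kg/m³, cost = 35.27 $/kg
  material Q: E = 102.7 GPa, ρ = 8530 kg/m³, cost = 7.496 $/kg
  material P: E = 103.4 GPa, ρ = 8890 kg/m³, cost = 8.200 $/kg
  material Q: M = 1.61 MN·m per $
  material P: M = 1.42 MN·m per $
  material F: M = 1.07 MN·m per $
  material A: M = 1.03 MN·m per $
  material R: M = 0.737 MN·m per $
Highest index: material Q.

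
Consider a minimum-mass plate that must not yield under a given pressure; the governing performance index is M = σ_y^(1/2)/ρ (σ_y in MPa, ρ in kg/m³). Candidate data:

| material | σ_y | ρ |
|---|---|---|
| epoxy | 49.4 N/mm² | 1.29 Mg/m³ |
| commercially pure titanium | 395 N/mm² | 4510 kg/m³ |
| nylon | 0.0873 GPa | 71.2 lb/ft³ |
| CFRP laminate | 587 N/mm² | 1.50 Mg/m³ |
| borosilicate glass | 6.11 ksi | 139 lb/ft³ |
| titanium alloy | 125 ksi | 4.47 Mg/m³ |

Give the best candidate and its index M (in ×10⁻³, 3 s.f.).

CFRP laminate, M = 16.2×10⁻³

In SI units:
  epoxy: σ_y = 49.40 MPa, ρ = 1290 kg/m³
  commercially pure titanium: σ_y = 395.0 MPa, ρ = 4510 kg/m³
  nylon: σ_y = 87.30 MPa, ρ = 1141 kg/m³
  CFRP laminate: σ_y = 587.0 MPa, ρ = 1500 kg/m³
  borosilicate glass: σ_y = 42.13 MPa, ρ = 2227 kg/m³
  titanium alloy: σ_y = 861.8 MPa, ρ = 4470 kg/m³
  CFRP laminate: M = 16.2×10⁻³
  nylon: M = 8.19×10⁻³
  titanium alloy: M = 6.57×10⁻³
  epoxy: M = 5.45×10⁻³
  commercially pure titanium: M = 4.41×10⁻³
  borosilicate glass: M = 2.92×10⁻³
CFRP laminate ranks first.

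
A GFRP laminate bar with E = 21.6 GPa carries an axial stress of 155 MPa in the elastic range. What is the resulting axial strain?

ε = σ/E = 155 / 21600 = 7.18×10⁻³.

7.18×10⁻³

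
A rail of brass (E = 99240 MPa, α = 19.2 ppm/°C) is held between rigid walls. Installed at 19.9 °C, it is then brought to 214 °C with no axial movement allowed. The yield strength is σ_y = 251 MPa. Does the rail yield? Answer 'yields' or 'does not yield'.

E = 99240 MPa = 99.24 GPa.
ΔT = 194.1 K. Constrained thermal stress σ = E·α·ΔT = 99.24×10³ MPa × 19.2×10⁻⁶ × 194.1 = 370 MPa (compressive).
Compare to σ_y = 251 MPa: σ ≥ σ_y, so it yields.

yields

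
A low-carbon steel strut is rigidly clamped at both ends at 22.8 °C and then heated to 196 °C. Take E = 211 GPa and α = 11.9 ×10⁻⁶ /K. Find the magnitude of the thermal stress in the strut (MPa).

435 MPa

ΔT = 173.2 K. Constrained thermal stress σ = E·α·ΔT = 211.0×10³ MPa × 11.9×10⁻⁶ × 173.2 = 435 MPa (compressive).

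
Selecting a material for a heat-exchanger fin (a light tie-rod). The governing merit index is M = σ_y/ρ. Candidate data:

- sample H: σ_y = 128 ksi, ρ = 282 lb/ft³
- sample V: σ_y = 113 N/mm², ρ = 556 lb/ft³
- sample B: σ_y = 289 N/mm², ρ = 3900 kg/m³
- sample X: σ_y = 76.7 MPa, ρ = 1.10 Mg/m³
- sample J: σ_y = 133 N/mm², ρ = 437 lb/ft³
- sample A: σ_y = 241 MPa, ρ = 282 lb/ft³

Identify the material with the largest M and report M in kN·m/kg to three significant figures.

sample H, M = 195 kN·m/kg

Normalizing units and computing the index:
  sample H: σ_y = 882.5 MPa, ρ = 4517 kg/m³
  sample V: σ_y = 113.0 MPa, ρ = 8906 kg/m³
  sample B: σ_y = 289.0 MPa, ρ = 3900 kg/m³
  sample X: σ_y = 76.70 MPa, ρ = 1100 kg/m³
  sample J: σ_y = 133.0 MPa, ρ = 7000 kg/m³
  sample A: σ_y = 241.0 MPa, ρ = 4517 kg/m³
  sample H: M = 195 kN·m/kg
  sample B: M = 74.1 kN·m/kg
  sample X: M = 69.7 kN·m/kg
  sample A: M = 53.4 kN·m/kg
  sample J: M = 19.0 kN·m/kg
  sample V: M = 12.7 kN·m/kg
Sample H has the largest M.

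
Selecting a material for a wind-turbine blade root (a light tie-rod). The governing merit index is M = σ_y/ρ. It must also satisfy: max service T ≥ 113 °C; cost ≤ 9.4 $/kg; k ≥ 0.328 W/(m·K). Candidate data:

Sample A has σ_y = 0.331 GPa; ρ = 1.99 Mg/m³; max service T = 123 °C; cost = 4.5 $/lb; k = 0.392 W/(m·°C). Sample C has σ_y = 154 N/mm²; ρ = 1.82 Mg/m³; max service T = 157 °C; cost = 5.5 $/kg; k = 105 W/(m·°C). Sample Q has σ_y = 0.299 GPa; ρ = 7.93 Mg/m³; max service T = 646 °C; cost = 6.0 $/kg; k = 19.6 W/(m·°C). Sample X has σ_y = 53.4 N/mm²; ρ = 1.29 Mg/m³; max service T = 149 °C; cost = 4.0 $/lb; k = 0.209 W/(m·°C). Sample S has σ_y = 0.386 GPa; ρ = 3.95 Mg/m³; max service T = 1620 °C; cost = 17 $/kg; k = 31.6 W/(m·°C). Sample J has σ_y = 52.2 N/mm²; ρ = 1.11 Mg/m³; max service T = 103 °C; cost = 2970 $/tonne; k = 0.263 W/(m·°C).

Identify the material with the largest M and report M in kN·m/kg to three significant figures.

sample C, M = 84.6 kN·m/kg

Screen on constraints: max service T ≥ 113 °C; cost ≤ 9.4 $/kg; k ≥ 0.328 W/(m·K). Survivors: sample C, sample Q.
Normalizing units and computing the index:
  sample C: σ_y = 154.0 MPa, ρ = 1820 kg/m³
  sample Q: σ_y = 299.0 MPa, ρ = 7930 kg/m³
  sample C: M = 84.6 kN·m/kg
  sample Q: M = 37.7 kN·m/kg
Sample C ranks first.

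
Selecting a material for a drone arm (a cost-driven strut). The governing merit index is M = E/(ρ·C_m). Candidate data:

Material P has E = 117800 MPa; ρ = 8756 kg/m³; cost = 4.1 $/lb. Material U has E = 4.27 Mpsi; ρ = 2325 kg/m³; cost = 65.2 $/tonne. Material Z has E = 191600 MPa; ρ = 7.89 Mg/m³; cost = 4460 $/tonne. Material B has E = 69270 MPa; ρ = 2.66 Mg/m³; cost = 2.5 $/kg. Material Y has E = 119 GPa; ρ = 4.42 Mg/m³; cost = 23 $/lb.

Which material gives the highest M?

Convert each candidate to consistent units, then evaluate M:
  material P: E = 117.8 GPa, ρ = 8756 kg/m³, cost = 9.039 $/kg
  material U: E = 29.44 GPa, ρ = 2325 kg/m³, cost = 0.06520 $/kg
  material Z: E = 191.6 GPa, ρ = 7890 kg/m³, cost = 4.460 $/kg
  material B: E = 69.27 GPa, ρ = 2660 kg/m³, cost = 2.500 $/kg
  material Y: E = 119.0 GPa, ρ = 4420 kg/m³, cost = 50.71 $/kg
  material U: M = 194 MN·m per $
  material B: M = 10.4 MN·m per $
  material Z: M = 5.44 MN·m per $
  material P: M = 1.49 MN·m per $
  material Y: M = 0.531 MN·m per $
Material U ranks first.

material U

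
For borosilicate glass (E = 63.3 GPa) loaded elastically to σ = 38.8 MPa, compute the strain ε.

ε = σ/E = 38.8 / 63300 = 6.13×10⁻⁴.

6.13×10⁻⁴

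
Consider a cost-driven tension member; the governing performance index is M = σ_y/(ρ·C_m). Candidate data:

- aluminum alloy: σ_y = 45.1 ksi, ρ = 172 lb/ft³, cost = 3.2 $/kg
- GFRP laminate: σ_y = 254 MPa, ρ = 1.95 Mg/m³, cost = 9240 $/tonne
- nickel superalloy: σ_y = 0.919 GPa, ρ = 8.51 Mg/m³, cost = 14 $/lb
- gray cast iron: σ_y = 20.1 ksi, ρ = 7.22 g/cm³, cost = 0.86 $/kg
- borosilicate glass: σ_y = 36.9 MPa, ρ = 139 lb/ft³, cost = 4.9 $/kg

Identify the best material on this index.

Convert each candidate to consistent units, then evaluate M:
  aluminum alloy: σ_y = 311.0 MPa, ρ = 2755 kg/m³, cost = 3.200 $/kg
  GFRP laminate: σ_y = 254.0 MPa, ρ = 1950 kg/m³, cost = 9.240 $/kg
  nickel superalloy: σ_y = 919.0 MPa, ρ = 8510 kg/m³, cost = 30.86 $/kg
  gray cast iron: σ_y = 138.6 MPa, ρ = 7220 kg/m³, cost = 0.8600 $/kg
  borosilicate glass: σ_y = 36.90 MPa, ρ = 2227 kg/m³, cost = 4.900 $/kg
  aluminum alloy: M = 35.3 kN·m per $
  gray cast iron: M = 22.3 kN·m per $
  GFRP laminate: M = 14.1 kN·m per $
  nickel superalloy: M = 3.50 kN·m per $
  borosilicate glass: M = 3.38 kN·m per $
Highest index: aluminum alloy.

aluminum alloy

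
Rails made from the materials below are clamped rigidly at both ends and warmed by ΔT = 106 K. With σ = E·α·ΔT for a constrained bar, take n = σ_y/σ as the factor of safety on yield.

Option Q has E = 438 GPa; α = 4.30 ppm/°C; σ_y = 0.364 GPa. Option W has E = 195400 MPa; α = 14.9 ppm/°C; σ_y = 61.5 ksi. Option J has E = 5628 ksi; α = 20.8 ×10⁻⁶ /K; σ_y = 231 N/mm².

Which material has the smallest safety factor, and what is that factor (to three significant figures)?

option W, n = 1.37

Converting E to GPa, α to ×10⁻⁶/K, σ_y to MPa, then σ and n for each:
  option Q: E = 438.0, α = 4.30, σ_y = 364.0 → σ = 200 MPa, n = 1.82
  option W: E = 195.4, α = 14.9, σ_y = 424.0 → σ = 309 MPa, n = 1.37
  option J: E = 38.80, α = 20.8, σ_y = 231.0 → σ = 85.6 MPa, n = 2.70
Smallest n: option W with n = 1.37.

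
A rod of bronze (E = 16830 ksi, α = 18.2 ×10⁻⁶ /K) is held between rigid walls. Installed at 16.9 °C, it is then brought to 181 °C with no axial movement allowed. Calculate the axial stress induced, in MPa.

E = 16830 ksi = 116.0 GPa.
ΔT = 164.1 K. Constrained thermal stress σ = E·α·ΔT = 116.0×10³ MPa × 18.2×10⁻⁶ × 164.1 = 347 MPa (compressive).

347 MPa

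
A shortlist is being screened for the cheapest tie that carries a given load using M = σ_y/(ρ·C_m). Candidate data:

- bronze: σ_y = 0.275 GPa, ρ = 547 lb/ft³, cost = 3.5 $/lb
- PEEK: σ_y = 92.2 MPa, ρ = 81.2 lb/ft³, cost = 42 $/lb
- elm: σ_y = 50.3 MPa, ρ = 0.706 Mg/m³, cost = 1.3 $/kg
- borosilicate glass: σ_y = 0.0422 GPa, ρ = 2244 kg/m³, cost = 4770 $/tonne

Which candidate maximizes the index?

After converting to SI:
  bronze: σ_y = 275.0 MPa, ρ = 8762 kg/m³, cost = 7.716 $/kg
  PEEK: σ_y = 92.20 MPa, ρ = 1301 kg/m³, cost = 92.59 $/kg
  elm: σ_y = 50.30 MPa, ρ = 706.0 kg/m³, cost = 1.300 $/kg
  borosilicate glass: σ_y = 42.20 MPa, ρ = 2244 kg/m³, cost = 4.770 $/kg
  elm: M = 54.8 kN·m per $
  bronze: M = 4.07 kN·m per $
  borosilicate glass: M = 3.94 kN·m per $
  PEEK: M = 0.766 kN·m per $
Elm ranks first.

elm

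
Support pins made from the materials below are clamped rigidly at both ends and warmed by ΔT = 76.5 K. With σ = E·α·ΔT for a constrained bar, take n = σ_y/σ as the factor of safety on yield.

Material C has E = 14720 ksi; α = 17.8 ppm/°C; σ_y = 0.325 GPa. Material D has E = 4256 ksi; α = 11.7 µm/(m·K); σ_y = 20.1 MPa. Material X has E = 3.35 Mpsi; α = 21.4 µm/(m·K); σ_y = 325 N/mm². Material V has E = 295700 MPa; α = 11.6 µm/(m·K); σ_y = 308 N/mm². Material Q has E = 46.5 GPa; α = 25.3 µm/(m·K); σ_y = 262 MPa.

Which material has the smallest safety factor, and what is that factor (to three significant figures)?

material D, n = 0.765

With everything in SI (GPa, ×10⁻⁶/K, MPa):
  material C: E = 101.5, α = 17.8, σ_y = 325.0 → σ = 138 MPa, n = 2.35
  material D: E = 29.34, α = 11.7, σ_y = 20.10 → σ = 26.3 MPa, n = 0.765
  material X: E = 23.10, α = 21.4, σ_y = 325.0 → σ = 37.8 MPa, n = 8.59
  material V: E = 295.7, α = 11.6, σ_y = 308.0 → σ = 262 MPa, n = 1.17
  material Q: E = 46.50, α = 25.3, σ_y = 262.0 → σ = 90.0 MPa, n = 2.91
Material D has the lowest safety factor, n = 0.765.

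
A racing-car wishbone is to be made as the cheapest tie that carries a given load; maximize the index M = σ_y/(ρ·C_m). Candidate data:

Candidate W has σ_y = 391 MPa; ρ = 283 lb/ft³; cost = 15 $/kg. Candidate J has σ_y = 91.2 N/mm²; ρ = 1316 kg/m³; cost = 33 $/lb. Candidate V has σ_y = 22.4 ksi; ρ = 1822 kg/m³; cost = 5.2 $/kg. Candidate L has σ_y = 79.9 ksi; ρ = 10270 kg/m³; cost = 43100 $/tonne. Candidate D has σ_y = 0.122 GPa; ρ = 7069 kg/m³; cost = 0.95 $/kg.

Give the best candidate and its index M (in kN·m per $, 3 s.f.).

Normalizing units and computing the index:
  candidate W: σ_y = 391.0 MPa, ρ = 4533 kg/m³, cost = 15.00 $/kg
  candidate J: σ_y = 91.20 MPa, ρ = 1316 kg/m³, cost = 72.75 $/kg
  candidate V: σ_y = 154.4 MPa, ρ = 1822 kg/m³, cost = 5.200 $/kg
  candidate L: σ_y = 550.9 MPa, ρ = 10270 kg/m³, cost = 43.10 $/kg
  candidate D: σ_y = 122.0 MPa, ρ = 7069 kg/m³, cost = 0.9500 $/kg
  candidate D: M = 18.2 kN·m per $
  candidate V: M = 16.3 kN·m per $
  candidate W: M = 5.75 kN·m per $
  candidate L: M = 1.24 kN·m per $
  candidate J: M = 0.953 kN·m per $
Candidate D ranks first.

candidate D, M = 18.2 kN·m per $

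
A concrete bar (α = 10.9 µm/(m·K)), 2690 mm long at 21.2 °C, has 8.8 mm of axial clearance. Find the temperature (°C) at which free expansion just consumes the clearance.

α·L₀·ΔT = 8.8 mm ⇒ ΔT = 8.8 / (10.9×10⁻⁶ × 2690.0) = 300.1 K.
T = 21.2 + 300.1 = 321.3 °C.

321 °C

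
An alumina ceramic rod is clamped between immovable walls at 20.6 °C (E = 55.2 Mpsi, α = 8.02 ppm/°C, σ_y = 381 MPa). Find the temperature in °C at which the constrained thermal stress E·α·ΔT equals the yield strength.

145 °C

E = 55.2 Mpsi = 380.6 GPa.
E·α·ΔT = 381.0 MPa ⇒ ΔT = 381.0 / (380.6×10³ × 8.02×10⁻⁶) = 124.8 K.
T = 20.6 + 124.8 = 145.4 °C.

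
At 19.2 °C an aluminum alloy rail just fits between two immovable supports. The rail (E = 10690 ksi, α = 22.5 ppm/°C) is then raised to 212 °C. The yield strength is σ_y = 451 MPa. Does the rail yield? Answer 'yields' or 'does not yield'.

does not yield

E = 10690 ksi = 73.70 GPa.
ΔT = 192.8 K. Constrained thermal stress σ = E·α·ΔT = 73.70×10³ MPa × 22.5×10⁻⁶ × 192.8 = 320 MPa (compressive).
Compare to σ_y = 451 MPa: σ < σ_y, so it does not yield.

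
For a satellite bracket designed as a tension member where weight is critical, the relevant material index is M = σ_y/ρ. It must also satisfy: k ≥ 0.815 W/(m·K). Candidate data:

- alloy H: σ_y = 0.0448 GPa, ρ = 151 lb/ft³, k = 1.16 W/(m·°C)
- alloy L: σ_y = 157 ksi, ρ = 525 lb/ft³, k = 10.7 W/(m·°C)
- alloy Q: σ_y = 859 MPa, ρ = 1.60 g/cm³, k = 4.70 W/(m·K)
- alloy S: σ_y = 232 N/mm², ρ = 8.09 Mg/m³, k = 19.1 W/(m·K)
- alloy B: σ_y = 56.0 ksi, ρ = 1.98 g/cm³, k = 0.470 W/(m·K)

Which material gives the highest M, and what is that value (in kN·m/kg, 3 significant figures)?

alloy Q, M = 537 kN·m/kg

Screen on constraints: k ≥ 0.815 W/(m·K). Survivors: alloy H, alloy L, alloy Q, alloy S.
Convert each candidate to consistent units, then evaluate M:
  alloy H: σ_y = 44.80 MPa, ρ = 2419 kg/m³
  alloy L: σ_y = 1082 MPa, ρ = 8410 kg/m³
  alloy Q: σ_y = 859.0 MPa, ρ = 1600 kg/m³
  alloy S: σ_y = 232.0 MPa, ρ = 8090 kg/m³
  alloy Q: M = 537 kN·m/kg
  alloy L: M = 129 kN·m/kg
  alloy S: M = 28.7 kN·m/kg
  alloy H: M = 18.5 kN·m/kg
Alloy Q ranks first.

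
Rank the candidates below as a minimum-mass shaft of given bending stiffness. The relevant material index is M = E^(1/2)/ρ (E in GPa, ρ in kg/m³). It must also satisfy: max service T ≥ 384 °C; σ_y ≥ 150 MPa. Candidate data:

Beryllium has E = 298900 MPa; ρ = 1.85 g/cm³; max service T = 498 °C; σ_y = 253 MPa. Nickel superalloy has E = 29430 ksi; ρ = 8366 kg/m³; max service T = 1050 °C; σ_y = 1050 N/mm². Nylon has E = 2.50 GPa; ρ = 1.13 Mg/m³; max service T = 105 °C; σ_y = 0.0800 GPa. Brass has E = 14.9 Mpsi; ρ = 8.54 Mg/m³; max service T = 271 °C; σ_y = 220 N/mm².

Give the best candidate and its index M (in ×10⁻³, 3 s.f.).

beryllium, M = 9.35×10⁻³

Screen on constraints: max service T ≥ 384 °C; σ_y ≥ 150 MPa. Survivors: beryllium, nickel superalloy.
Putting every candidate on a common basis:
  beryllium: E = 298.9 GPa, ρ = 1850 kg/m³
  nickel superalloy: E = 202.9 GPa, ρ = 8366 kg/m³
  beryllium: M = 9.35×10⁻³
  nickel superalloy: M = 1.70×10⁻³
Highest index: beryllium.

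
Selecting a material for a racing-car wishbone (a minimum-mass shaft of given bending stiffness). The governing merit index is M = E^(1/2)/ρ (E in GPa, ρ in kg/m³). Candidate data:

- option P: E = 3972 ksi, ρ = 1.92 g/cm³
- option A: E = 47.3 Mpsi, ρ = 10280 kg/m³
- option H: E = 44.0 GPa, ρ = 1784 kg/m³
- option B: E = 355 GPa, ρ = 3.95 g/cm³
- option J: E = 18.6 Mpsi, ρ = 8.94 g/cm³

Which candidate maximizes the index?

option B

Putting every candidate on a common basis:
  option P: E = 27.39 GPa, ρ = 1920 kg/m³
  option A: E = 326.1 GPa, ρ = 10280 kg/m³
  option H: E = 44.00 GPa, ρ = 1784 kg/m³
  option B: E = 355.0 GPa, ρ = 3950 kg/m³
  option J: E = 128.2 GPa, ρ = 8940 kg/m³
  option B: M = 4.77×10⁻³
  option H: M = 3.72×10⁻³
  option P: M = 2.73×10⁻³
  option A: M = 1.76×10⁻³
  option J: M = 1.27×10⁻³
Option B has the largest M.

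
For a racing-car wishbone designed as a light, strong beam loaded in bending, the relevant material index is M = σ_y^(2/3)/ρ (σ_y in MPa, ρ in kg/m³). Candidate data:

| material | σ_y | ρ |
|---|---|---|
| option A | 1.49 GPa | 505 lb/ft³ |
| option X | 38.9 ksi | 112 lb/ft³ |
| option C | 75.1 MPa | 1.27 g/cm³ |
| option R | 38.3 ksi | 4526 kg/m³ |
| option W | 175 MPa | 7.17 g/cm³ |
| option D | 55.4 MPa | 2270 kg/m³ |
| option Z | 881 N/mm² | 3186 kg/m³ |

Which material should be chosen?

In SI units:
  option A: σ_y = 1490 MPa, ρ = 8089 kg/m³
  option X: σ_y = 268.2 MPa, ρ = 1794 kg/m³
  option C: σ_y = 75.10 MPa, ρ = 1270 kg/m³
  option R: σ_y = 264.1 MPa, ρ = 4526 kg/m³
  option W: σ_y = 175.0 MPa, ρ = 7170 kg/m³
  option D: σ_y = 55.40 MPa, ρ = 2270 kg/m³
  option Z: σ_y = 881.0 MPa, ρ = 3186 kg/m³
  option Z: M = 28.8×10⁻³
  option X: M = 23.2×10⁻³
  option A: M = 16.1×10⁻³
  option C: M = 14.0×10⁻³
  option R: M = 9.09×10⁻³
  option D: M = 6.40×10⁻³
  option W: M = 4.36×10⁻³
Option Z ranks first.

option Z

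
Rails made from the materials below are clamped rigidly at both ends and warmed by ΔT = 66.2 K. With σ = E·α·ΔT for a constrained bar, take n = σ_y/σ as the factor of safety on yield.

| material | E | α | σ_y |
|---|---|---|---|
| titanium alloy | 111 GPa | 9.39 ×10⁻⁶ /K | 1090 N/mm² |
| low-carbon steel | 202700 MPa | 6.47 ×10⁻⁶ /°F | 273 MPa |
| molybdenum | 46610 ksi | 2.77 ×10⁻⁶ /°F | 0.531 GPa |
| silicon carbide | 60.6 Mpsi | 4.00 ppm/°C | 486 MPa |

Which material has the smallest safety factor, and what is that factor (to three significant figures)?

low-carbon steel, n = 1.75

With everything in SI (GPa, ×10⁻⁶/K, MPa):
  titanium alloy: E = 111.0, α = 9.39, σ_y = 1090 → σ = 69.0 MPa, n = 15.8
  low-carbon steel: E = 202.7, α = 11.6, σ_y = 273.0 → σ = 156 MPa, n = 1.75
  molybdenum: E = 321.4, α = 4.99, σ_y = 531.0 → σ = 106 MPa, n = 5.01
  silicon carbide: E = 417.8, α = 4.00, σ_y = 486.0 → σ = 111 MPa, n = 4.39
The minimum is low-carbon steel at n = 1.75.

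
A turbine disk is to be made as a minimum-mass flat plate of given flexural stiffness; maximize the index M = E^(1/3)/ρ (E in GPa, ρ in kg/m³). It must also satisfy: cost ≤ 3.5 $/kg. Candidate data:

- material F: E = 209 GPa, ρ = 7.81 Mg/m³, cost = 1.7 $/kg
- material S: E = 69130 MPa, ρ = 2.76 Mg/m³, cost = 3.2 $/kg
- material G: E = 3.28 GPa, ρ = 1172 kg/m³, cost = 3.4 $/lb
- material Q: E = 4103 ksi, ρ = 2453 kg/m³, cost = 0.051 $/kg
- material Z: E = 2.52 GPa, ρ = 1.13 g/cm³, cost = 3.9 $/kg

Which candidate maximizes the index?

material S

Screen on constraints: cost ≤ 3.5 $/kg. Survivors: material F, material S, material Q.
After converting to SI:
  material F: E = 209.0 GPa, ρ = 7810 kg/m³
  material S: E = 69.13 GPa, ρ = 2760 kg/m³
  material Q: E = 28.29 GPa, ρ = 2453 kg/m³
  material S: M = 1.49×10⁻³
  material Q: M = 1.24×10⁻³
  material F: M = 0.760×10⁻³
Material S ranks first.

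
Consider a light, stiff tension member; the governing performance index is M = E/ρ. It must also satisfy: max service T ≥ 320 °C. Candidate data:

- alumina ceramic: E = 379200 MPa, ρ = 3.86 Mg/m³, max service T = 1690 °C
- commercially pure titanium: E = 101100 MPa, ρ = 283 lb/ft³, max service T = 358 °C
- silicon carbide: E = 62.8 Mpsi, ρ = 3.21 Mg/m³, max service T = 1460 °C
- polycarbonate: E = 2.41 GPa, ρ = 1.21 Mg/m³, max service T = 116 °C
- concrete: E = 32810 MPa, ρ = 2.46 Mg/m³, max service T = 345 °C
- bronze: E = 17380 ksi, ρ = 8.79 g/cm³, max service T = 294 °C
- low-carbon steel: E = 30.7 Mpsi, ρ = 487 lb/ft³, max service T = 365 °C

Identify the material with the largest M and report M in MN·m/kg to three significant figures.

silicon carbide, M = 135 MN·m/kg

Screen on constraints: max service T ≥ 320 °C. Survivors: alumina ceramic, commercially pure titanium, silicon carbide, concrete, low-carbon steel.
In SI units:
  alumina ceramic: E = 379.2 GPa, ρ = 3860 kg/m³
  commercially pure titanium: E = 101.1 GPa, ρ = 4533 kg/m³
  silicon carbide: E = 433.0 GPa, ρ = 3210 kg/m³
  concrete: E = 32.81 GPa, ρ = 2460 kg/m³
  low-carbon steel: E = 211.7 GPa, ρ = 7801 kg/m³
  silicon carbide: M = 135 MN·m/kg
  alumina ceramic: M = 98.2 MN·m/kg
  low-carbon steel: M = 27.1 MN·m/kg
  commercially pure titanium: M = 22.3 MN·m/kg
  concrete: M = 13.3 MN·m/kg
Highest index: silicon carbide.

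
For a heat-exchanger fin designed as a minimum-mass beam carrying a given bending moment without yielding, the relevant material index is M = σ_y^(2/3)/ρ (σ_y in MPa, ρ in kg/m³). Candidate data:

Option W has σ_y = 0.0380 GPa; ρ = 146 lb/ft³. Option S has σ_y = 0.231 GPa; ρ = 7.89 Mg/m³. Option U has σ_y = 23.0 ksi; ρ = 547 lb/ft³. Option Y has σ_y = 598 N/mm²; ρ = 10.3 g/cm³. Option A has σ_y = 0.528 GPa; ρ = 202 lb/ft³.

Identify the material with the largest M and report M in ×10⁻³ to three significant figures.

Normalizing units and computing the index:
  option W: σ_y = 38.00 MPa, ρ = 2339 kg/m³
  option S: σ_y = 231.0 MPa, ρ = 7890 kg/m³
  option U: σ_y = 158.6 MPa, ρ = 8762 kg/m³
  option Y: σ_y = 598.0 MPa, ρ = 10300 kg/m³
  option A: σ_y = 528.0 MPa, ρ = 3236 kg/m³
  option A: M = 20.2×10⁻³
  option Y: M = 6.89×10⁻³
  option W: M = 4.83×10⁻³
  option S: M = 4.77×10⁻³
  option U: M = 3.34×10⁻³
Option A has the largest M.

option A, M = 20.2×10⁻³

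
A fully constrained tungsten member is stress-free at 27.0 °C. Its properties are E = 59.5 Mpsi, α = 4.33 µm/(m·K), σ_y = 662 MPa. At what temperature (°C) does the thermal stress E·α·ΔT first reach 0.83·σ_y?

336 °C

E = 59.5 Mpsi = 410.2 GPa.
E·α·ΔT = 549.5 MPa ⇒ ΔT = 549.5 / (410.2×10³ × 4.33×10⁻⁶) = 309.3 K.
T = 27.0 + 309.3 = 336.3 °C.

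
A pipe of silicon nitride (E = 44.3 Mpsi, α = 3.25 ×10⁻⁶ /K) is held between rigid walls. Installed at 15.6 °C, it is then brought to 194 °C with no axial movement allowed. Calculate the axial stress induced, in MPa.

177 MPa

E = 44.3 Mpsi = 305.4 GPa.
ΔT = 178.4 K. Constrained thermal stress σ = E·α·ΔT = 305.4×10³ MPa × 3.25×10⁻⁶ × 178.4 = 177 MPa (compressive).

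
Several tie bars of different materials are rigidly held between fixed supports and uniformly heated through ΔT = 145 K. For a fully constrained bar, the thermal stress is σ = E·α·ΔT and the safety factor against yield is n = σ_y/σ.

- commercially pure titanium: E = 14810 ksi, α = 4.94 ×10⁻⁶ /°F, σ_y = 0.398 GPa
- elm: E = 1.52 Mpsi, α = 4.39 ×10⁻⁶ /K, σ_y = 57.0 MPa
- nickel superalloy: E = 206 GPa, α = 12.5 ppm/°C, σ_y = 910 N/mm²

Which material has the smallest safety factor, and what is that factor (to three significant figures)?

Converting E to GPa, α to ×10⁻⁶/K, σ_y to MPa, then σ and n for each:
  commercially pure titanium: E = 102.1, α = 8.89, σ_y = 398.0 → σ = 132 MPa, n = 3.02
  elm: E = 10.48, α = 4.39, σ_y = 57.00 → σ = 6.67 MPa, n = 8.54
  nickel superalloy: E = 206.0, α = 12.5, σ_y = 910.0 → σ = 373 MPa, n = 2.44
Smallest n: nickel superalloy with n = 2.44.

nickel superalloy, n = 2.44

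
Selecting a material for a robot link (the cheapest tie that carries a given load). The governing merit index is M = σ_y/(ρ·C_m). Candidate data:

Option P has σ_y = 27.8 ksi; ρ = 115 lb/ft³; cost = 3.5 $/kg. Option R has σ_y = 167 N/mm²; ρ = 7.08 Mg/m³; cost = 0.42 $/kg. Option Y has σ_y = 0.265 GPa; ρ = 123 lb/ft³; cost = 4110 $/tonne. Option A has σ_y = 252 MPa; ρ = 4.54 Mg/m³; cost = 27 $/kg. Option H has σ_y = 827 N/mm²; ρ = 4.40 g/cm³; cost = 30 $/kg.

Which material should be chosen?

option R

After converting to SI:
  option P: σ_y = 191.7 MPa, ρ = 1842 kg/m³, cost = 3.500 $/kg
  option R: σ_y = 167.0 MPa, ρ = 7080 kg/m³, cost = 0.4200 $/kg
  option Y: σ_y = 265.0 MPa, ρ = 1970 kg/m³, cost = 4.110 $/kg
  option A: σ_y = 252.0 MPa, ρ = 4540 kg/m³, cost = 27.00 $/kg
  option H: σ_y = 827.0 MPa, ρ = 4400 kg/m³, cost = 30.00 $/kg
  option R: M = 56.2 kN·m per $
  option Y: M = 32.7 kN·m per $
  option P: M = 29.7 kN·m per $
  option H: M = 6.27 kN·m per $
  option A: M = 2.06 kN·m per $
Option R ranks first.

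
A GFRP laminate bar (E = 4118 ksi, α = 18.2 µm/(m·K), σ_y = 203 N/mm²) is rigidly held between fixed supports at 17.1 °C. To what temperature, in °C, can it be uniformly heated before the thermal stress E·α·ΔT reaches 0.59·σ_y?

249 °C

E = 4118 ksi = 28.39 GPa.
σ_y = 203 N/mm² = 203.0 MPa.
E·α·ΔT = 119.8 MPa ⇒ ΔT = 119.8 / (28.39×10³ × 18.2×10⁻⁶) = 231.8 K.
T = 17.1 + 231.8 = 248.9 °C.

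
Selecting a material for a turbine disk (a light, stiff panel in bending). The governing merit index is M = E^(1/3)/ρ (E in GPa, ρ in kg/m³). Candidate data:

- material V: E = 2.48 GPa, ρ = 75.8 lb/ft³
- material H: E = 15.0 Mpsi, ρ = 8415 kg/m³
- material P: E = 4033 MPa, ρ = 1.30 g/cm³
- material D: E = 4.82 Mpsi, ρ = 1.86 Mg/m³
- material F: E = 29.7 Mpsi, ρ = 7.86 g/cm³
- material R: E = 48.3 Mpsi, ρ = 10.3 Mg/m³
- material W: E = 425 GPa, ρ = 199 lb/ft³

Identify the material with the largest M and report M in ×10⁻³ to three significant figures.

material W, M = 2.36×10⁻³

Normalizing units and computing the index:
  material V: E = 2.480 GPa, ρ = 1214 kg/m³
  material H: E = 103.4 GPa, ρ = 8415 kg/m³
  material P: E = 4.033 GPa, ρ = 1300 kg/m³
  material D: E = 33.23 GPa, ρ = 1860 kg/m³
  material F: E = 204.8 GPa, ρ = 7860 kg/m³
  material R: E = 333.0 GPa, ρ = 10300 kg/m³
  material W: E = 425.0 GPa, ρ = 3188 kg/m³
  material W: M = 2.36×10⁻³
  material D: M = 1.73×10⁻³
  material P: M = 1.22×10⁻³
  material V: M = 1.11×10⁻³
  material F: M = 0.750×10⁻³
  material R: M = 0.673×10⁻³
  material H: M = 0.558×10⁻³
Material W has the largest M.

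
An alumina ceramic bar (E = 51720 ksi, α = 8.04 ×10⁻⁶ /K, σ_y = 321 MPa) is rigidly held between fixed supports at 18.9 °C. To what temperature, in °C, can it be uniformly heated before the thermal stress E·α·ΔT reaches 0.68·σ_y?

95.0 °C

E = 51720 ksi = 356.6 GPa.
E·α·ΔT = 218.3 MPa ⇒ ΔT = 218.3 / (356.6×10³ × 8.04×10⁻⁶) = 76.13 K.
T = 18.9 + 76.13 = 95.03 °C.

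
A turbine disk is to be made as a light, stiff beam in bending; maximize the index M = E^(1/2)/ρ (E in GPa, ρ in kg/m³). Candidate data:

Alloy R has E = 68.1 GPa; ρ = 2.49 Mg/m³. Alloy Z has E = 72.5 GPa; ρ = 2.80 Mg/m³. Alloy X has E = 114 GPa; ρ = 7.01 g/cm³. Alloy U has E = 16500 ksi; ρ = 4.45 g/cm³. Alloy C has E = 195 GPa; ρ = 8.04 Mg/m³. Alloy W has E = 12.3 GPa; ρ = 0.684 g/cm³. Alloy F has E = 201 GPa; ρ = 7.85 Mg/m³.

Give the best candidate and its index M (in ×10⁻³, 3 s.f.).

Normalizing units and computing the index:
  alloy R: E = 68.10 GPa, ρ = 2490 kg/m³
  alloy Z: E = 72.50 GPa, ρ = 2800 kg/m³
  alloy X: E = 114.0 GPa, ρ = 7010 kg/m³
  alloy U: E = 113.8 GPa, ρ = 4450 kg/m³
  alloy C: E = 195.0 GPa, ρ = 8040 kg/m³
  alloy W: E = 12.30 GPa, ρ = 684.0 kg/m³
  alloy F: E = 201.0 GPa, ρ = 7850 kg/m³
  alloy W: M = 5.13×10⁻³
  alloy R: M = 3.31×10⁻³
  alloy Z: M = 3.04×10⁻³
  alloy U: M = 2.40×10⁻³
  alloy F: M = 1.81×10⁻³
  alloy C: M = 1.74×10⁻³
  alloy X: M = 1.52×10⁻³
Alloy W ranks first.

alloy W, M = 5.13×10⁻³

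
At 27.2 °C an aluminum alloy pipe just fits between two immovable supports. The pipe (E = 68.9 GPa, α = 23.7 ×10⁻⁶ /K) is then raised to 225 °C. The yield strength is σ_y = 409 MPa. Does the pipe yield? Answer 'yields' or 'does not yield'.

ΔT = 197.8 K. Constrained thermal stress σ = E·α·ΔT = 68.90×10³ MPa × 23.7×10⁻⁶ × 197.8 = 323 MPa (compressive).
Compare to σ_y = 409 MPa: σ < σ_y, so it does not yield.

does not yield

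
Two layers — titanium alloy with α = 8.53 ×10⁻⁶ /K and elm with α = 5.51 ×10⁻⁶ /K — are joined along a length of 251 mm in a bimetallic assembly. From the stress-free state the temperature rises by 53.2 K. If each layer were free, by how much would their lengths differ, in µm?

40.3 µm

Δα = |8.53 − 5.51|×10⁻⁶/K = 3.02×10⁻⁶/K.
ΔL_mismatch = Δα·L·ΔT = 3.02×10⁻⁶ × 251.0 mm × 53.2 K = 40.3 µm.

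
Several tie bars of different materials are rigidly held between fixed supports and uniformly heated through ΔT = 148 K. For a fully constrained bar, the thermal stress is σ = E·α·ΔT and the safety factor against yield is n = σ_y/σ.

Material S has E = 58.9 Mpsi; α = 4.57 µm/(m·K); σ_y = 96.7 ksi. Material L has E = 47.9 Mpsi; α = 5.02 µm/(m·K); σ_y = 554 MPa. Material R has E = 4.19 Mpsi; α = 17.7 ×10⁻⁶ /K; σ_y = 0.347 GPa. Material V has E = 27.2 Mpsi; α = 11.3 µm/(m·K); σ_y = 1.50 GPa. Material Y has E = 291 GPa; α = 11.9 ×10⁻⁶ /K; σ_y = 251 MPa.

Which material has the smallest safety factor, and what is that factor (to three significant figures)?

material Y, n = 0.490

In consistent units (E in GPa, α in ×10⁻⁶/K, σ_y in MPa):
  material S: E = 406.1, α = 4.57, σ_y = 666.7 → σ = 275 MPa, n = 2.43
  material L: E = 330.3, α = 5.02, σ_y = 554.0 → σ = 245 MPa, n = 2.26
  material R: E = 28.89, α = 17.7, σ_y = 347.0 → σ = 75.7 MPa, n = 4.59
  material V: E = 187.5, α = 11.3, σ_y = 1500 → σ = 314 MPa, n = 4.78
  material Y: E = 291.0, α = 11.9, σ_y = 251.0 → σ = 513 MPa, n = 0.490
Material Y has the lowest safety factor, n = 0.490.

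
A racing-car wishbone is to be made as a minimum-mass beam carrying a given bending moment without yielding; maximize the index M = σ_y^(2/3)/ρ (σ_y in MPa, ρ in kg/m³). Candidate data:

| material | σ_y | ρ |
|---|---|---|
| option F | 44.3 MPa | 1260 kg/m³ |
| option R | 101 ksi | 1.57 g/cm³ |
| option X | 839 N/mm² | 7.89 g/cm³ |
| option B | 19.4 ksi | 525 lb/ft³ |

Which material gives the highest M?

option R

After converting to SI:
  option F: σ_y = 44.30 MPa, ρ = 1260 kg/m³
  option R: σ_y = 696.4 MPa, ρ = 1570 kg/m³
  option X: σ_y = 839.0 MPa, ρ = 7890 kg/m³
  option B: σ_y = 133.8 MPa, ρ = 8410 kg/m³
  option R: M = 50.0×10⁻³
  option X: M = 11.3×10⁻³
  option F: M = 9.94×10⁻³
  option B: M = 3.11×10⁻³
Option R ranks first.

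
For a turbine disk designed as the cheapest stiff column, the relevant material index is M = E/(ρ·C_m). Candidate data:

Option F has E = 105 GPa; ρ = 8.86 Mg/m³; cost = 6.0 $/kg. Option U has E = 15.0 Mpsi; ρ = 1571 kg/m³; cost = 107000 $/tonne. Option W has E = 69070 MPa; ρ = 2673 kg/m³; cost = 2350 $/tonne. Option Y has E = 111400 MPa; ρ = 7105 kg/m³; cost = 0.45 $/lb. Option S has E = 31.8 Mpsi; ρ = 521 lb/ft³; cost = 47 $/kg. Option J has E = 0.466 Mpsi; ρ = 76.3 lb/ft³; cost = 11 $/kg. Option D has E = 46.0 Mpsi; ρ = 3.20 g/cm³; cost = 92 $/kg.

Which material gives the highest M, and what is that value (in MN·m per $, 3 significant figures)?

In SI units:
  option F: E = 105.0 GPa, ρ = 8860 kg/m³, cost = 6.000 $/kg
  option U: E = 103.4 GPa, ρ = 1571 kg/m³, cost = 107.0 $/kg
  option W: E = 69.07 GPa, ρ = 2673 kg/m³, cost = 2.350 $/kg
  option Y: E = 111.4 GPa, ρ = 7105 kg/m³, cost = 0.9921 $/kg
  option S: E = 219.3 GPa, ρ = 8346 kg/m³, cost = 47.00 $/kg
  option J: E = 3.213 GPa, ρ = 1222 kg/m³, cost = 11.00 $/kg
  option D: E = 317.2 GPa, ρ = 3200 kg/m³, cost = 92.00 $/kg
  option Y: M = 15.8 MN·m per $
  option W: M = 11.0 MN·m per $
  option F: M = 1.98 MN·m per $
  option D: M = 1.08 MN·m per $
  option U: M = 0.615 MN·m per $
  option S: M = 0.559 MN·m per $
  option J: M = 0.239 MN·m per $
Option Y has the largest M.

option Y, M = 15.8 MN·m per $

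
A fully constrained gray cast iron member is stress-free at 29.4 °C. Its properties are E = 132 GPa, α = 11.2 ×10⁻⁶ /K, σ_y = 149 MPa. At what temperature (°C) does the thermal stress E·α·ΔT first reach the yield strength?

E·α·ΔT = 149.0 MPa ⇒ ΔT = 149.0 / (132.0×10³ × 11.2×10⁻⁶) = 100.8 K.
T = 29.4 + 100.8 = 130.2 °C.

130 °C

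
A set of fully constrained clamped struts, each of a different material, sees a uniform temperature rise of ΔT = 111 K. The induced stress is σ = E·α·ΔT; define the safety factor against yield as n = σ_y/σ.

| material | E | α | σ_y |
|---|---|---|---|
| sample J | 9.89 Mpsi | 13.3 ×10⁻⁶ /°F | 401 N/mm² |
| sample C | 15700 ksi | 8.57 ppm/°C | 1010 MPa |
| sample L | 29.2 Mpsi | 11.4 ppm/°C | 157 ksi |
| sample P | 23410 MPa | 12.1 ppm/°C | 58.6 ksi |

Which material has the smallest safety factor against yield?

sample J

Per material, after unit conversion:
  sample J: E = 68.19, α = 23.9, σ_y = 401.0 → σ = 181 MPa, n = 2.21
  sample C: E = 108.2, α = 8.57, σ_y = 1010 → σ = 103 MPa, n = 9.81
  sample L: E = 201.3, α = 11.4, σ_y = 1082 → σ = 255 MPa, n = 4.25
  sample P: E = 23.41, α = 12.1, σ_y = 404.0 → σ = 31.4 MPa, n = 12.9
Sample J has the lowest safety factor, n = 2.21.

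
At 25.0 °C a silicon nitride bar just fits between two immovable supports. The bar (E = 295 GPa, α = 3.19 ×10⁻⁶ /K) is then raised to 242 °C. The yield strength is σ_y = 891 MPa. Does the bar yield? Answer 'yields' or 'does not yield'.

does not yield

ΔT = 217.0 K. Constrained thermal stress σ = E·α·ΔT = 295.0×10³ MPa × 3.19×10⁻⁶ × 217.0 = 204 MPa (compressive).
Compare to σ_y = 891 MPa: σ < σ_y, so it does not yield.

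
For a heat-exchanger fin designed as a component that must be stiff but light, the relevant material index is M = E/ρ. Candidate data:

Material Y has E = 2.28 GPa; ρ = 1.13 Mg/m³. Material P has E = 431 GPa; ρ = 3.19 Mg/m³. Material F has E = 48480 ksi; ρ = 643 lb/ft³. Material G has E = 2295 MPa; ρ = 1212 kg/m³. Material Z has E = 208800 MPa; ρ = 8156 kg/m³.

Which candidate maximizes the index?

material P

Putting every candidate on a common basis:
  material Y: E = 2.280 GPa, ρ = 1130 kg/m³
  material P: E = 431.0 GPa, ρ = 3190 kg/m³
  material F: E = 334.3 GPa, ρ = 10300 kg/m³
  material G: E = 2.295 GPa, ρ = 1212 kg/m³
  material Z: E = 208.8 GPa, ρ = 8156 kg/m³
  material P: M = 135 MN·m/kg
  material F: M = 32.5 MN·m/kg
  material Z: M = 25.6 MN·m/kg
  material Y: M = 2.02 MN·m/kg
  material G: M = 1.89 MN·m/kg
Material P ranks first.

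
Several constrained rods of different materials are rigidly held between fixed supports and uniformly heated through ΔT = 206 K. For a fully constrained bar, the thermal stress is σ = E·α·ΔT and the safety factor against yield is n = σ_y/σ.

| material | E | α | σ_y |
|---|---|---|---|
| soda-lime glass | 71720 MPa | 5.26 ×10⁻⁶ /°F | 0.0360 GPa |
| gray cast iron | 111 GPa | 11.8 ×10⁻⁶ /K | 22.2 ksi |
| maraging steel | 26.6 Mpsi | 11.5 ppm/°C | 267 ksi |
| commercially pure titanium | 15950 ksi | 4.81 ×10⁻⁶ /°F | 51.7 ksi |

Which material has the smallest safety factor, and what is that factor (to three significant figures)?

With everything in SI (GPa, ×10⁻⁶/K, MPa):
  soda-lime glass: E = 71.72, α = 9.47, σ_y = 36.00 → σ = 140 MPa, n = 0.257
  gray cast iron: E = 111.0, α = 11.8, σ_y = 153.1 → σ = 270 MPa, n = 0.567
  maraging steel: E = 183.4, α = 11.5, σ_y = 1841 → σ = 434 MPa, n = 4.24
  commercially pure titanium: E = 110.0, α = 8.66, σ_y = 356.5 → σ = 196 MPa, n = 1.82
Soda-lime glass has the lowest safety factor, n = 0.257.

soda-lime glass, n = 0.257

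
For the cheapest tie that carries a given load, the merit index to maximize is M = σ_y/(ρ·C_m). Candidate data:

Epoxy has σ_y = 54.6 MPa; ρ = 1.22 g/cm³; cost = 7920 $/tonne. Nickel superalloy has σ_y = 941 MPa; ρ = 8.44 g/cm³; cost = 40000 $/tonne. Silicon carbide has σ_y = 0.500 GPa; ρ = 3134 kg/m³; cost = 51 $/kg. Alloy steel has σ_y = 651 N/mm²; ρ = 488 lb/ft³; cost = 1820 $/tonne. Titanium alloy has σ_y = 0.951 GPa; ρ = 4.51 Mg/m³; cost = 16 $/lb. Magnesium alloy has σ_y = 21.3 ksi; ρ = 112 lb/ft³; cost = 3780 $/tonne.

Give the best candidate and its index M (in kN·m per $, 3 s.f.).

alloy steel, M = 45.8 kN·m per $

After converting to SI:
  epoxy: σ_y = 54.60 MPa, ρ = 1220 kg/m³, cost = 7.920 $/kg
  nickel superalloy: σ_y = 941.0 MPa, ρ = 8440 kg/m³, cost = 40.00 $/kg
  silicon carbide: σ_y = 500.0 MPa, ρ = 3134 kg/m³, cost = 51.00 $/kg
  alloy steel: σ_y = 651.0 MPa, ρ = 7817 kg/m³, cost = 1.820 $/kg
  titanium alloy: σ_y = 951.0 MPa, ρ = 4510 kg/m³, cost = 35.27 $/kg
  magnesium alloy: σ_y = 146.9 MPa, ρ = 1794 kg/m³, cost = 3.780 $/kg
  alloy steel: M = 45.8 kN·m per $
  magnesium alloy: M = 21.7 kN·m per $
  titanium alloy: M = 5.98 kN·m per $
  epoxy: M = 5.65 kN·m per $
  silicon carbide: M = 3.13 kN·m per $
  nickel superalloy: M = 2.79 kN·m per $
The maximum is for alloy steel.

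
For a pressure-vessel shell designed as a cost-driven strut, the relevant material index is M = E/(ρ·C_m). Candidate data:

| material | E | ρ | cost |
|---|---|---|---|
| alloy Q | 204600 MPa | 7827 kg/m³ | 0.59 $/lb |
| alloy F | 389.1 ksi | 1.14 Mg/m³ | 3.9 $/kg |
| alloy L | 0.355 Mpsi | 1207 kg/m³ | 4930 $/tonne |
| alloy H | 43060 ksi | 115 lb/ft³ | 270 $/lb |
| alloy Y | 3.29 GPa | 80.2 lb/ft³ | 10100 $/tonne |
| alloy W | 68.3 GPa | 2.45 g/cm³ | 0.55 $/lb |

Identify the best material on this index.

In SI units:
  alloy Q: E = 204.6 GPa, ρ = 7827 kg/m³, cost = 1.301 $/kg
  alloy F: E = 2.683 GPa, ρ = 1140 kg/m³, cost = 3.900 $/kg
  alloy L: E = 2.448 GPa, ρ = 1207 kg/m³, cost = 4.930 $/kg
  alloy H: E = 296.9 GPa, ρ = 1842 kg/m³, cost = 595.2 $/kg
  alloy Y: E = 3.290 GPa, ρ = 1285 kg/m³, cost = 10.10 $/kg
  alloy W: E = 68.30 GPa, ρ = 2450 kg/m³, cost = 1.213 $/kg
  alloy W: M = 23.0 MN·m per $
  alloy Q: M = 20.1 MN·m per $
  alloy F: M = 0.603 MN·m per $
  alloy L: M = 0.411 MN·m per $
  alloy H: M = 0.271 MN·m per $
  alloy Y: M = 0.254 MN·m per $
Alloy W has the largest M.

alloy W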